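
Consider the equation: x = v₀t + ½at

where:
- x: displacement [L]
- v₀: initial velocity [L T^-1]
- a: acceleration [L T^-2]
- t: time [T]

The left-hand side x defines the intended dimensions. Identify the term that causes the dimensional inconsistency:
The term ½at

Checking each RHS term against the LHS:
- v₀t: [L] — matches x [L] ✓
- ½at: [L T^-1] — does NOT match x [L] ✗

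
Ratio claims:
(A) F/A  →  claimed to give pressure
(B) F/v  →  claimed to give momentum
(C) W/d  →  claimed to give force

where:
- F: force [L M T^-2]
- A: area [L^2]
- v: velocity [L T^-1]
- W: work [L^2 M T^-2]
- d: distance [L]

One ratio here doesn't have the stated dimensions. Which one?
(B) F/v does not give momentum

(A) F/A: [L^-1 M T^-2] = pressure [L^-1 M T^-2] ✓
(B) F/v: [M T^-1] ≠ momentum [L M T^-1] ✗
(C) W/d: [L M T^-2] = force [L M T^-2] ✓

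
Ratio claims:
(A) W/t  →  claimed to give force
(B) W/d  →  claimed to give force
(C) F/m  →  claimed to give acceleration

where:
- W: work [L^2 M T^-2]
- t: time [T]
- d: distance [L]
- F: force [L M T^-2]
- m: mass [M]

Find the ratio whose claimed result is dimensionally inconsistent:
(A) W/t does not give force

(A) W/t: [L^2 M T^-3] ≠ force [L M T^-2] ✗
(B) W/d: [L M T^-2] = force [L M T^-2] ✓
(C) F/m: [L T^-2] = acceleration [L T^-2] ✓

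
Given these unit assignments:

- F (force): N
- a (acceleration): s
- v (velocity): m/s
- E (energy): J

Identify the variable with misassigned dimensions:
a

The variable a (acceleration) should have units m/s², not s.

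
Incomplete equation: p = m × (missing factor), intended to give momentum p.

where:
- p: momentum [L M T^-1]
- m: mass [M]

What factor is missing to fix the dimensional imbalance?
v (velocity), dimensions [L T^-1]

p has dimensions [L M T^-1] and m has dimensions [M].
The missing factor must have dimensions [L M T^-1] / [M] = [L T^-1], i.e. velocity (v).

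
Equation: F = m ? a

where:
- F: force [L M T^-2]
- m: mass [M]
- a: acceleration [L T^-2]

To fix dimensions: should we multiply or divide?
multiplication (×): F = m × a

F [L M T^-2]; m [M]; a [L T^-2].
m × a → [L M T^-2] ✓
m ÷ a → [L^-1 M T^2] ✗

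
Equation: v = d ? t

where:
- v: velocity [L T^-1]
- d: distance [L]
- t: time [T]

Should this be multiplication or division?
division (÷): v = d ÷ t

v [L T^-1]; d [L]; t [T].
d × t → [L T] ✗
d ÷ t → [L T^-1] ✓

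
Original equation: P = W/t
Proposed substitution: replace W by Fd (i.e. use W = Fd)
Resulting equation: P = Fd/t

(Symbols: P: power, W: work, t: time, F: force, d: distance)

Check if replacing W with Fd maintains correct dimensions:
Yes

[W] = [L^2 M T^-2] and [Fd] = [L^2 M T^-2]. These match, so the substitution replaces a quantity by one of the same dimensions and the result P = Fd/t has LHS [L^2 M T^-3] vs RHS [L^2 M T^-3] — still consistent.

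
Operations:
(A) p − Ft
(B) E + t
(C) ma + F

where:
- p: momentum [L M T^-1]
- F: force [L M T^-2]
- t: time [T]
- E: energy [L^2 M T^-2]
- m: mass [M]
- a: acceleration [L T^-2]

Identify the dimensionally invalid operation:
(B) E + t

(A) p − Ft: p [L M T^-1] and Ft [L M T^-1] — same dimensions ✓
(B) E + t: E [L^2 M T^-2] and t [T] — different dimensions cannot be added/subtracted ✗
(C) ma + F: ma [L M T^-2] and F [L M T^-2] — same dimensions ✓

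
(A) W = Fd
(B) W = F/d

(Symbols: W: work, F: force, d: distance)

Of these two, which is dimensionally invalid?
(B)

(A) W = Fd: LHS [L^2 M T^-2], RHS [L^2 M T^-2] ✓
(B) W = F/d: LHS [L^2 M T^-2], RHS [M T^-2] ✗

Expression (B) W = F/d is dimensionally incorrect.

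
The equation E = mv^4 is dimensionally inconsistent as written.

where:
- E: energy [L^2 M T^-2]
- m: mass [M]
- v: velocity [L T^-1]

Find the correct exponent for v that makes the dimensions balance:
The exponent of v should be 2: E = mv^2

The LHS E has dimensions [L^2 M T^-2]; v has dimensions [L T^-1].
As written, the RHS mv^4 (exponent 4 on v) has dimensions [L^4 M T^-4], which does not match.
With exponent 2, the RHS mv^2 has dimensions [L^2 M T^-2], matching the LHS.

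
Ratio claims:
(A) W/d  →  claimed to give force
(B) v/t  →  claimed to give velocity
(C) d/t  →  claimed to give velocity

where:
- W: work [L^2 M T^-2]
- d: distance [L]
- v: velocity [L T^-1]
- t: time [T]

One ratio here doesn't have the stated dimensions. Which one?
(B) v/t does not give velocity

(A) W/d: [L M T^-2] = force [L M T^-2] ✓
(B) v/t: [L T^-2] ≠ velocity [L T^-1] ✗
(C) d/t: [L T^-1] = velocity [L T^-1] ✓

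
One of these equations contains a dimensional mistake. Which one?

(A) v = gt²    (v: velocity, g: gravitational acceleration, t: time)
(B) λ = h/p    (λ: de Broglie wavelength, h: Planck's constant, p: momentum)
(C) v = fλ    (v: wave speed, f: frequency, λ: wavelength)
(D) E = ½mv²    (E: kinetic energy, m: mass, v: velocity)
(A) v = gt²

The equation (A) v = gt² is dimensionally incorrect.

LHS (v): [L T^-1]
RHS (gt²): [L] ✗

The dimensions do not match. The other three equations balance.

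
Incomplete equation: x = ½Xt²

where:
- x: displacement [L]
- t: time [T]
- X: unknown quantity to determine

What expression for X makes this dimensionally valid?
X = a (acceleration), dimensions [L T^-2]

x has dimensions [L]; the rest of the RHS (½ t²) has dimensions [T^2].
So X must have dimensions [L T^-2] — X = a (acceleration).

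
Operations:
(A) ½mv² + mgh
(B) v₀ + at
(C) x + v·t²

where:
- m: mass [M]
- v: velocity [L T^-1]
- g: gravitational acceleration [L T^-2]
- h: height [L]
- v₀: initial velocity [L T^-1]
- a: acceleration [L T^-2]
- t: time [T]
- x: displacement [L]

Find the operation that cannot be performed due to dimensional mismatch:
(C) x + v·t²

(A) ½mv² + mgh: ½mv² [L^2 M T^-2] and mgh [L^2 M T^-2] — same dimensions ✓
(B) v₀ + at: v₀ [L T^-1] and at [L T^-1] — same dimensions ✓
(C) x + v·t²: x [L] and v·t² [L T] — different dimensions cannot be added/subtracted ✗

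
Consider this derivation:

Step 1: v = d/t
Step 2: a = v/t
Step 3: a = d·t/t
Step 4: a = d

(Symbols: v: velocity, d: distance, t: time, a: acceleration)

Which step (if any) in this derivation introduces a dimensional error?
Step 3

Step 1: v = d/t → LHS [L T^-1], RHS [L T^-1] ✓
Step 2: a = v/t → LHS [L T^-2], RHS [L T^-2] ✓
Step 3: a = d·t/t → LHS [L T^-2], RHS [L] ✗

The first dimensional inconsistency appears in step 3: a = d·t/t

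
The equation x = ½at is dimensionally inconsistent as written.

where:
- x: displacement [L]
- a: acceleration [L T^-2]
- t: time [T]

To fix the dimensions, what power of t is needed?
The exponent of t should be 2: x = ½at^2

The LHS x has dimensions [L]; t has dimensions [T].
As written, the RHS ½at (exponent 1 on t) has dimensions [L T^-1], which does not match.
With exponent 2, the RHS ½at^2 has dimensions [L], matching the LHS.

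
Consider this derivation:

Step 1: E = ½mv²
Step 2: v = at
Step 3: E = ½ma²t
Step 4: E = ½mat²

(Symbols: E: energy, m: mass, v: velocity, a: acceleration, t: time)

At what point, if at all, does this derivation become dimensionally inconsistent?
Step 3

Step 1: E = ½mv² → LHS [L^2 M T^-2], RHS [L^2 M T^-2] ✓
Step 2: v = at → LHS [L T^-1], RHS [L T^-1] ✓
Step 3: E = ½ma²t → LHS [L^2 M T^-2], RHS [L^2 M T^-3] ✗

The first dimensional inconsistency appears in step 3: E = ½ma²t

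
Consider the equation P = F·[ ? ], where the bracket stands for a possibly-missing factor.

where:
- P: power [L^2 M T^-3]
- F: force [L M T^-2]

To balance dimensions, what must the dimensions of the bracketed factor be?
[L T^-1] — velocity (e.g. v)

P has dimensions [L^2 M T^-3]; F has dimensions [L M T^-2].
The bracketed factor must supply [L^2 M T^-3] / [L M T^-2] = [L T^-1].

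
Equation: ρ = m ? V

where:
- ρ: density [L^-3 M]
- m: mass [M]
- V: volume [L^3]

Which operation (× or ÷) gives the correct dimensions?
division (÷): ρ = m ÷ V

ρ [L^-3 M]; m [M]; V [L^3].
m × V → [L^3 M] ✗
m ÷ V → [L^-3 M] ✓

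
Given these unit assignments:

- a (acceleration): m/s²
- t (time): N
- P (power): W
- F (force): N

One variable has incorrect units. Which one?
t

The variable t (time) should have units s, not N.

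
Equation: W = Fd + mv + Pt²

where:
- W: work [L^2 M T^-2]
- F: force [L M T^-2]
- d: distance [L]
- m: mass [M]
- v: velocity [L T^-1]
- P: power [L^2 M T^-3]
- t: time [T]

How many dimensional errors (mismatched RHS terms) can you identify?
2

LHS W: [L^2 M T^-2]
- Fd: [L^2 M T^-2] ✓
- mv: [L M T^-1] ✗
- Pt²: [L^2 M T^-1] ✗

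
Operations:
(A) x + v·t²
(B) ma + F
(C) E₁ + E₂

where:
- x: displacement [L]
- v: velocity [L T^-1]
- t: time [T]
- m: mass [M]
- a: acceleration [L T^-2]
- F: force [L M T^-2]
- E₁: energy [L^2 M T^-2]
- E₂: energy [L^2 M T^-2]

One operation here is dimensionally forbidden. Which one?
(A) x + v·t²

(A) x + v·t²: x [L] and v·t² [L T] — different dimensions cannot be added/subtracted ✗
(B) ma + F: ma [L M T^-2] and F [L M T^-2] — same dimensions ✓
(C) E₁ + E₂: E₁ [L^2 M T^-2] and E₂ [L^2 M T^-2] — same dimensions ✓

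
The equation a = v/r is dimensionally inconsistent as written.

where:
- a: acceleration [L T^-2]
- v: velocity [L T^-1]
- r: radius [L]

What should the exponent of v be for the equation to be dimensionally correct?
The exponent of v should be 2: a = v^2/r

The LHS a has dimensions [L T^-2]; v has dimensions [L T^-1].
As written, the RHS v/r (exponent 1 on v) has dimensions [T^-1], which does not match.
With exponent 2, the RHS v^2/r has dimensions [L T^-2], matching the LHS.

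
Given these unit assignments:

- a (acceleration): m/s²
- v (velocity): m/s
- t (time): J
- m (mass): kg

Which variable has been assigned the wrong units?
t

The variable t (time) should have units s, not J.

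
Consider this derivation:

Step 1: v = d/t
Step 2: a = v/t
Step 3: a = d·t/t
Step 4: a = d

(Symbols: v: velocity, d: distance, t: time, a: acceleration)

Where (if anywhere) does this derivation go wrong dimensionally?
Step 3

Step 1: v = d/t → LHS [L T^-1], RHS [L T^-1] ✓
Step 2: a = v/t → LHS [L T^-2], RHS [L T^-2] ✓
Step 3: a = d·t/t → LHS [L T^-2], RHS [L] ✗

The first dimensional inconsistency appears in step 3: a = d·t/t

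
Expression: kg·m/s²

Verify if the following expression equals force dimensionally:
Yes

The expression kg·m/s² has dimensions [L M T^-2], which is exactly force [L M T^-2].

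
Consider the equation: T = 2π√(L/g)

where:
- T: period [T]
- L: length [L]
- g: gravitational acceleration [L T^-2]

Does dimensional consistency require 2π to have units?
No

T has dimensions [T] and √(L/g) already has dimensions [T], so the equation balances without 2π contributing any dimensions. 2π is a pure (dimensionless) number; changing or removing it would not affect dimensional consistency.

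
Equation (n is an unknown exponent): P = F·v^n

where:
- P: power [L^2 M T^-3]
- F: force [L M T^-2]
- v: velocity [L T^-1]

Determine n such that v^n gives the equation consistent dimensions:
n = 1

P has dimensions [L^2 M T^-3]; v has dimensions [L T^-1].
The rest of the RHS has dimensions [L M T^-2], so v^n must supply [L T^-1].
With n = 1: F·v^1 has dimensions [L^2 M T^-3], matching the LHS ✓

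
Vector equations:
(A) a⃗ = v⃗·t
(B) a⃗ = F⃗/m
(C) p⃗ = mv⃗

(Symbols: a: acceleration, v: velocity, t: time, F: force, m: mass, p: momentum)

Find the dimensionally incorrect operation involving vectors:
(A) a⃗ = v⃗·t

(A) a⃗ = v⃗·t: LHS [L T^-2], RHS [L] ✗ — acceleration is velocity per time; should be v⃗/t
(B) a⃗ = F⃗/m: LHS [L T^-2], RHS [L T^-2] ✓ — force (vector) divided by mass (scalar)
(C) p⃗ = mv⃗: LHS [L M T^-1], RHS [L M T^-1] ✓ — mass (scalar) times velocity (vector)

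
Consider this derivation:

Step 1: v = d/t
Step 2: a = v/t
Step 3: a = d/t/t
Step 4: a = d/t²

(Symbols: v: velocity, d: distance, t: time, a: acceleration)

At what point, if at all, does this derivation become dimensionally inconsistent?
No step introduces an error — all steps are dimensionally consistent.

Step 1: v = d/t → LHS [L T^-1], RHS [L T^-1] ✓
Step 2: a = v/t → LHS [L T^-2], RHS [L T^-2] ✓
Step 3: a = d/t/t → LHS [L T^-2], RHS [L T^-2] ✓
Step 4: a = d/t² → LHS [L T^-2], RHS [L T^-2] ✓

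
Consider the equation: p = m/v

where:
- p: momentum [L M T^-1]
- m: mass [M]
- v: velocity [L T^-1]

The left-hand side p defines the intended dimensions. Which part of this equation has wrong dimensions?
The right-hand side term m/v

p has dimensions [L M T^-1], but m/v has dimensions [L^-1 M T], so the term m/v is dimensionally wrong for p.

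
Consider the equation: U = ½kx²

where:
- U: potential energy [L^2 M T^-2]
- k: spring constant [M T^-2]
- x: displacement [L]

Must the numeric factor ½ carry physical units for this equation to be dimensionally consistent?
No

U has dimensions [L^2 M T^-2] and kx² already has dimensions [L^2 M T^-2], so the equation balances without ½ contributing any dimensions. ½ is a pure (dimensionless) number; changing or removing it would not affect dimensional consistency.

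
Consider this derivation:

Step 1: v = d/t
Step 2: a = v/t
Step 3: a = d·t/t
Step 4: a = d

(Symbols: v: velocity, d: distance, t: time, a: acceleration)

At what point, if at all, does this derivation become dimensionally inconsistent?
Step 3

Step 1: v = d/t → LHS [L T^-1], RHS [L T^-1] ✓
Step 2: a = v/t → LHS [L T^-2], RHS [L T^-2] ✓
Step 3: a = d·t/t → LHS [L T^-2], RHS [L] ✗

The first dimensional inconsistency appears in step 3: a = d·t/t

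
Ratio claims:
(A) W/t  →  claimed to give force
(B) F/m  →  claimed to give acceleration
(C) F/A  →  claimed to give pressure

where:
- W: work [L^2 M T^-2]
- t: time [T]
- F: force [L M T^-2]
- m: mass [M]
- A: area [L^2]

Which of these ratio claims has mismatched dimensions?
(A) W/t does not give force

(A) W/t: [L^2 M T^-3] ≠ force [L M T^-2] ✗
(B) F/m: [L T^-2] = acceleration [L T^-2] ✓
(C) F/A: [L^-1 M T^-2] = pressure [L^-1 M T^-2] ✓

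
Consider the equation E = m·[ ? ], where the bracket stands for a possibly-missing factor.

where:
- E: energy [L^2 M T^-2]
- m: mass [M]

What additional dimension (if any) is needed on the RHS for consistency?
[L^2 T^-2] — velocity squared (e.g. v²)

E has dimensions [L^2 M T^-2]; m has dimensions [M].
The bracketed factor must supply [L^2 M T^-2] / [M] = [L^2 T^-2].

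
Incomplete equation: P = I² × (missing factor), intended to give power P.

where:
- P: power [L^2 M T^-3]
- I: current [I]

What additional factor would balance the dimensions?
R (resistance), dimensions [I^-2 L^2 M T^-3]

P has dimensions [L^2 M T^-3] and I² has dimensions [I^2].
The missing factor must have dimensions [L^2 M T^-3] / [I^2] = [I^-2 L^2 M T^-3], i.e. resistance (R).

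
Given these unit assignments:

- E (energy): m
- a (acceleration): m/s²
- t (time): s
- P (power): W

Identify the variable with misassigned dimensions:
E

The variable E (energy) should have units J, not m.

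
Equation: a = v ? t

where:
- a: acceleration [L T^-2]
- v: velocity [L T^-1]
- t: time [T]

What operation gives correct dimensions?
division (÷): a = v ÷ t

a [L T^-2]; v [L T^-1]; t [T].
v × t → [L] ✗
v ÷ t → [L T^-2] ✓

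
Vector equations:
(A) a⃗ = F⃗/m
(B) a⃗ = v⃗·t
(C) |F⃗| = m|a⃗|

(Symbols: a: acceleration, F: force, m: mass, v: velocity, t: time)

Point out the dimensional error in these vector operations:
(B) a⃗ = v⃗·t

(A) a⃗ = F⃗/m: LHS [L T^-2], RHS [L T^-2] ✓ — force (vector) divided by mass (scalar)
(B) a⃗ = v⃗·t: LHS [L T^-2], RHS [L] ✗ — acceleration is velocity per time; should be v⃗/t
(C) |F⃗| = m|a⃗|: LHS [L M T^-2], RHS [L M T^-2] ✓ — magnitudes of vectors are scalars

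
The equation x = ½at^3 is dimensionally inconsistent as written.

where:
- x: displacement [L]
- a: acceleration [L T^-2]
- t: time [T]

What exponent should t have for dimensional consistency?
The exponent of t should be 2: x = ½at^2

The LHS x has dimensions [L]; t has dimensions [T].
As written, the RHS ½at^3 (exponent 3 on t) has dimensions [L T], which does not match.
With exponent 2, the RHS ½at^2 has dimensions [L], matching the LHS.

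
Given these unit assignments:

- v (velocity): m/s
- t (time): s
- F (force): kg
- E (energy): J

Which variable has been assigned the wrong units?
F

The variable F (force) should have units N, not kg.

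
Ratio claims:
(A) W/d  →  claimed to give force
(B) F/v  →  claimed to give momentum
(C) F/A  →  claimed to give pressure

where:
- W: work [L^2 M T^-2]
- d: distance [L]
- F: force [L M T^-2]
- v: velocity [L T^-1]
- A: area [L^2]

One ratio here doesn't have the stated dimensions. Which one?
(B) F/v does not give momentum

(A) W/d: [L M T^-2] = force [L M T^-2] ✓
(B) F/v: [M T^-1] ≠ momentum [L M T^-1] ✗
(C) F/A: [L^-1 M T^-2] = pressure [L^-1 M T^-2] ✓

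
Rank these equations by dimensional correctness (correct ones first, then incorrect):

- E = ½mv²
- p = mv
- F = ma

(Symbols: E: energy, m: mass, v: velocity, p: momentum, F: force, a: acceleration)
Dimensionally correct: E = ½mv², p = mv, F = ma
Dimensionally incorrect: none
Ordered (correct first, then incorrect): E = ½mv², p = mv, F = ma

- E = ½mv²: LHS [L^2 M T^-2], RHS [L^2 M T^-2] → correct ✓
- p = mv: LHS [L M T^-1], RHS [L M T^-1] → correct ✓
- F = ma: LHS [L M T^-2], RHS [L M T^-2] → correct ✓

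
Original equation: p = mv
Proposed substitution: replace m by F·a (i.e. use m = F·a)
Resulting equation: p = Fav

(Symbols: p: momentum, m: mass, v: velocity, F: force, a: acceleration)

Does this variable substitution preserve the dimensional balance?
No

[m] = [M] and [F·a] = [L^2 M T^-4]. These differ, so the substitution replaces a quantity by one of different dimensions and the result p = Fav has LHS [L M T^-1] vs RHS [L^3 M T^-5] — inconsistent.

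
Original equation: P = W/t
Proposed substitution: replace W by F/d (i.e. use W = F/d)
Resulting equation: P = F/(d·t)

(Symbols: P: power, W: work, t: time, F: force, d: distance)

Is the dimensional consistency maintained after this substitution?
No

[W] = [L^2 M T^-2] and [F/d] = [M T^-2]. These differ, so the substitution replaces a quantity by one of different dimensions and the result P = F/(d·t) has LHS [L^2 M T^-3] vs RHS [M T^-3] — inconsistent.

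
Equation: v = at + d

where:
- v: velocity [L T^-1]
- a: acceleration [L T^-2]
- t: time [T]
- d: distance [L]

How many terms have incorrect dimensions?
1

LHS v: [L T^-1]
- at: [L T^-1] ✓
- d: [L] ✗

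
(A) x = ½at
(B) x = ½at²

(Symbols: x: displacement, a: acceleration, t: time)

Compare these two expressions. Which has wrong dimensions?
(A)

(A) x = ½at: LHS [L], RHS [L T^-1] ✗
(B) x = ½at²: LHS [L], RHS [L] ✓

Expression (A) x = ½at is dimensionally incorrect.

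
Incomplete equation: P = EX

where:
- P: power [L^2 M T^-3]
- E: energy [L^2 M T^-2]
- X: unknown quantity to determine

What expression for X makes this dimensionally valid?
X = f (inverse time / frequency (1/t)), dimensions [T^-1]

P has dimensions [L^2 M T^-3]; the rest of the RHS (E) has dimensions [L^2 M T^-2].
So X must have dimensions [T^-1] — X = f (inverse time / frequency (1/t)).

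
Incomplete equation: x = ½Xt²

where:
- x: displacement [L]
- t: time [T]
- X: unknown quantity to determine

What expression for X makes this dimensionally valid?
X = a (acceleration), dimensions [L T^-2]

x has dimensions [L]; the rest of the RHS (½ t²) has dimensions [T^2].
So X must have dimensions [L T^-2] — X = a (acceleration).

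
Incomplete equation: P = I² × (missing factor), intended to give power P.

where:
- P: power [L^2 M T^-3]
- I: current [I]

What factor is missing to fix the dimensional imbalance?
R (resistance), dimensions [I^-2 L^2 M T^-3]

P has dimensions [L^2 M T^-3] and I² has dimensions [I^2].
The missing factor must have dimensions [L^2 M T^-3] / [I^2] = [I^-2 L^2 M T^-3], i.e. resistance (R).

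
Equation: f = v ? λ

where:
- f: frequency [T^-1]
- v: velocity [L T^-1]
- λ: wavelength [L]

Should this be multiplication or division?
division (÷): f = v ÷ λ

f [T^-1]; v [L T^-1]; λ [L].
v × λ → [L^2 T^-1] ✗
v ÷ λ → [T^-1] ✓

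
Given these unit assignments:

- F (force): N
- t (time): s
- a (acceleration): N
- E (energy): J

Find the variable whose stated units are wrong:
a

The variable a (acceleration) should have units m/s², not N.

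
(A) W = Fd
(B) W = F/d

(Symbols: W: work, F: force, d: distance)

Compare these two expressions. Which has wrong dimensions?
(B)

(A) W = Fd: LHS [L^2 M T^-2], RHS [L^2 M T^-2] ✓
(B) W = F/d: LHS [L^2 M T^-2], RHS [M T^-2] ✗

Expression (B) W = F/d is dimensionally incorrect.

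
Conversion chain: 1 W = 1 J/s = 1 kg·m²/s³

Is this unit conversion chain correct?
The chain is correct (no errors).

Correct: Watt is Joule per second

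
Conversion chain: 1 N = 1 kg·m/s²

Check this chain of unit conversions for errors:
The chain is correct (no errors).

Correct: Newton is defined as kg·m/s²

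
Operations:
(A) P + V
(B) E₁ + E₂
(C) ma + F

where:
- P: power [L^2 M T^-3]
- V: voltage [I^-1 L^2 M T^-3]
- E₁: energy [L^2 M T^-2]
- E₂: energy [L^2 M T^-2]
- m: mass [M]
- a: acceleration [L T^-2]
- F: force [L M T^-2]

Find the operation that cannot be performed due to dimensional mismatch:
(A) P + V

(A) P + V: P [L^2 M T^-3] and V [I^-1 L^2 M T^-3] — different dimensions cannot be added/subtracted ✗
(B) E₁ + E₂: E₁ [L^2 M T^-2] and E₂ [L^2 M T^-2] — same dimensions ✓
(C) ma + F: ma [L M T^-2] and F [L M T^-2] — same dimensions ✓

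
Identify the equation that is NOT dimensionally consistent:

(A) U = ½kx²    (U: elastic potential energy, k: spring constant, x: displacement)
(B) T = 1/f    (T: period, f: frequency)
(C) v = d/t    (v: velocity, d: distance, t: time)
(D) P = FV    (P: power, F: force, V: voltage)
(D) P = FV

The equation (D) P = FV is dimensionally incorrect.

LHS (P): [L^2 M T^-3]
RHS (FV): [I^-1 L^3 M^2 T^-5] ✗

The dimensions do not match. The other three equations balance.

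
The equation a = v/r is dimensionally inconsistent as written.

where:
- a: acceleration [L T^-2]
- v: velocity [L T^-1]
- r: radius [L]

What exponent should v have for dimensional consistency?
The exponent of v should be 2: a = v^2/r

The LHS a has dimensions [L T^-2]; v has dimensions [L T^-1].
As written, the RHS v/r (exponent 1 on v) has dimensions [T^-1], which does not match.
With exponent 2, the RHS v^2/r has dimensions [L T^-2], matching the LHS.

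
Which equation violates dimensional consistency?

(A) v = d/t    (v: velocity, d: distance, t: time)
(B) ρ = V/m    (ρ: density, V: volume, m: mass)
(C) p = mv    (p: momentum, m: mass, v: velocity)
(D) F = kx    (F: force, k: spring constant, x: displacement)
(B) ρ = V/m

The equation (B) ρ = V/m is dimensionally incorrect.

LHS (ρ): [L^-3 M]
RHS (V/m): [L^3 M^-1] ✗

The dimensions do not match. The other three equations balance.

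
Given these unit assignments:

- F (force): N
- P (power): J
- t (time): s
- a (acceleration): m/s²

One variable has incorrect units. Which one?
P

The variable P (power) should have units W, not J.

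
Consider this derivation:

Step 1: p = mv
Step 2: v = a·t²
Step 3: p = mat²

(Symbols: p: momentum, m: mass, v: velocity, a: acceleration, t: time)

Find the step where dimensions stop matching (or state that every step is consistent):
Step 2

Step 1: p = mv → LHS [L M T^-1], RHS [L M T^-1] ✓
Step 2: v = a·t² → LHS [L T^-1], RHS [L] ✗

The first dimensional inconsistency appears in step 2: v = a·t²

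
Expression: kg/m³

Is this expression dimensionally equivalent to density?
Yes

The expression kg/m³ has dimensions [L^-3 M], which is exactly density [L^-3 M].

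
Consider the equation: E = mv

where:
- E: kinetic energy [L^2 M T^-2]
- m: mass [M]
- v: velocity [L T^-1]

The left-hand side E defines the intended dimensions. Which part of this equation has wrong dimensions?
The right-hand side term mv

E has dimensions [L^2 M T^-2], but mv has dimensions [L M T^-1], so the term mv is dimensionally wrong for E.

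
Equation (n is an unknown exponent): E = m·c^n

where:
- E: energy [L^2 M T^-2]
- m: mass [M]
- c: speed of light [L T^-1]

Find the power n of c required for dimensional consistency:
n = 2

E has dimensions [L^2 M T^-2]; c has dimensions [L T^-1].
The rest of the RHS has dimensions [M], so c^n must supply [L^2 T^-2].
With n = 2: m·c^2 has dimensions [L^2 M T^-2], matching the LHS ✓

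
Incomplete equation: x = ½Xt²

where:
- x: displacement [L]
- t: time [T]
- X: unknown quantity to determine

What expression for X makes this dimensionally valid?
X = a (acceleration), dimensions [L T^-2]

x has dimensions [L]; the rest of the RHS (½ t²) has dimensions [T^2].
So X must have dimensions [L T^-2] — X = a (acceleration).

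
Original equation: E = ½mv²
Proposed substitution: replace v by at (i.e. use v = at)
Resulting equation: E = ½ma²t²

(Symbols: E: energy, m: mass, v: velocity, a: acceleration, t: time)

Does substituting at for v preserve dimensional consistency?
Yes

[v] = [L T^-1] and [at] = [L T^-1]. These match, so the substitution replaces a quantity by one of the same dimensions and the result E = ½ma²t² has LHS [L^2 M T^-2] vs RHS [L^2 M T^-2] — still consistent.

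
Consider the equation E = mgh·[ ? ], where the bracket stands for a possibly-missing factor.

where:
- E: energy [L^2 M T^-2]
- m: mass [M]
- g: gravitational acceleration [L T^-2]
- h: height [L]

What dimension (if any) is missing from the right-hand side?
Nothing is missing — the bracketed factor must be dimensionless.

E has dimensions [L^2 M T^-2] and mgh already has dimensions [L^2 M T^-2], so E = mgh is dimensionally complete.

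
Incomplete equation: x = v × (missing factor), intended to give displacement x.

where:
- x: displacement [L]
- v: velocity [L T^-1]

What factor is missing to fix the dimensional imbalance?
t (time), dimensions [T]

x has dimensions [L] and v has dimensions [L T^-1].
The missing factor must have dimensions [L] / [L T^-1] = [T], i.e. time (t).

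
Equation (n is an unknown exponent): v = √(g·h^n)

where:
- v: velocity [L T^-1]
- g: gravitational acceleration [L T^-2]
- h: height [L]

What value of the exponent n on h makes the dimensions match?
n = 1

v has dimensions [L T^-1]; h has dimensions [L].
With n = 1: √(g·h^1) has dimensions [L T^-1], matching the LHS ✓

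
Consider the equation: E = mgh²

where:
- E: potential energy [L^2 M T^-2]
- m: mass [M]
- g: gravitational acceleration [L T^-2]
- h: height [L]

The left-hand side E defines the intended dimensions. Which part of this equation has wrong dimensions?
The right-hand side term mgh²

E has dimensions [L^2 M T^-2], but mgh² has dimensions [L^3 M T^-2], so the term mgh² is dimensionally wrong for E.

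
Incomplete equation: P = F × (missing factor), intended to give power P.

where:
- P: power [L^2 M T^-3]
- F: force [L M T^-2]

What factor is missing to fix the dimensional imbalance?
v (velocity), dimensions [L T^-1]

P has dimensions [L^2 M T^-3] and F has dimensions [L M T^-2].
The missing factor must have dimensions [L^2 M T^-3] / [L M T^-2] = [L T^-1], i.e. velocity (v).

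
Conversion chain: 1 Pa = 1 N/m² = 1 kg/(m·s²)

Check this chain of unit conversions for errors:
The chain is correct (no errors).

Correct: Pascal is Newton per square meter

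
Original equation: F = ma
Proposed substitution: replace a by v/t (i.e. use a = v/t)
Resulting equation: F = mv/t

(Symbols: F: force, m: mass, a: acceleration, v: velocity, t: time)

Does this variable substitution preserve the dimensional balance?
Yes

[a] = [L T^-2] and [v/t] = [L T^-2]. These match, so the substitution replaces a quantity by one of the same dimensions and the result F = mv/t has LHS [L M T^-2] vs RHS [L M T^-2] — still consistent.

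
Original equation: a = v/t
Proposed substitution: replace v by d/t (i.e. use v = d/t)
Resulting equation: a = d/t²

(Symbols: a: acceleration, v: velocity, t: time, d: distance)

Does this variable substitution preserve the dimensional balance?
Yes

[v] = [L T^-1] and [d/t] = [L T^-1]. These match, so the substitution replaces a quantity by one of the same dimensions and the result a = d/t² has LHS [L T^-2] vs RHS [L T^-2] — still consistent.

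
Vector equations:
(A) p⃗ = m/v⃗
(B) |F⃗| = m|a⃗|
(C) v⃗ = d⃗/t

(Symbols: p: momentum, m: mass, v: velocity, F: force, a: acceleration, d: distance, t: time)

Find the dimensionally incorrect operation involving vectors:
(A) p⃗ = m/v⃗

(A) p⃗ = m/v⃗: LHS [L M T^-1], RHS [L^-1 M T] ✗ — momentum is mass times velocity; should be mv⃗ (and division by a vector is undefined)
(B) |F⃗| = m|a⃗|: LHS [L M T^-2], RHS [L M T^-2] ✓ — magnitudes of vectors are scalars
(C) v⃗ = d⃗/t: LHS [L T^-1], RHS [L T^-1] ✓ — displacement (vector) divided by time (scalar)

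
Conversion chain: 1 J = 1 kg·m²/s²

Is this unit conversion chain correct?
The chain is correct (no errors).

Correct: Joule is defined as kg·m²/s²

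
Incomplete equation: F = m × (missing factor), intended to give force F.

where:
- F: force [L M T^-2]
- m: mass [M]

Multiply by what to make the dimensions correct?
a (acceleration), dimensions [L T^-2]

F has dimensions [L M T^-2] and m has dimensions [M].
The missing factor must have dimensions [L M T^-2] / [M] = [L T^-2], i.e. acceleration (a).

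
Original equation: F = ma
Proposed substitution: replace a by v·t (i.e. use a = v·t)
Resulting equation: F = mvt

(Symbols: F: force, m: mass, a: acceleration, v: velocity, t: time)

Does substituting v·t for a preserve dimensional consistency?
No

[a] = [L T^-2] and [v·t] = [L]. These differ, so the substitution replaces a quantity by one of different dimensions and the result F = mvt has LHS [L M T^-2] vs RHS [L M] — inconsistent.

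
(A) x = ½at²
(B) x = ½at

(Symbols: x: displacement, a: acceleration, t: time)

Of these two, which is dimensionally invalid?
(B)

(A) x = ½at²: LHS [L], RHS [L] ✓
(B) x = ½at: LHS [L], RHS [L T^-1] ✗

Expression (B) x = ½at is dimensionally incorrect.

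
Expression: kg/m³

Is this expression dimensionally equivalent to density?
Yes

The expression kg/m³ has dimensions [L^-3 M], which is exactly density [L^-3 M].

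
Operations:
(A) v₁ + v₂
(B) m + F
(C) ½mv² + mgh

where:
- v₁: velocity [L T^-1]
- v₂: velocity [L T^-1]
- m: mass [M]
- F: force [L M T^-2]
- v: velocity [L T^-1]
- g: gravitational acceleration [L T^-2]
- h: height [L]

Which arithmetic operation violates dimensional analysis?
(B) m + F

(A) v₁ + v₂: v₁ [L T^-1] and v₂ [L T^-1] — same dimensions ✓
(B) m + F: m [M] and F [L M T^-2] — different dimensions cannot be added/subtracted ✗
(C) ½mv² + mgh: ½mv² [L^2 M T^-2] and mgh [L^2 M T^-2] — same dimensions ✓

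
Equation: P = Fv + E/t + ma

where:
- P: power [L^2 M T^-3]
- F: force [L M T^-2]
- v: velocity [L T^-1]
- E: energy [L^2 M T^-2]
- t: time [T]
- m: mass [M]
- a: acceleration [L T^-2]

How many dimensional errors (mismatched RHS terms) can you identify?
1

LHS P: [L^2 M T^-3]
- Fv: [L^2 M T^-3] ✓
- E/t: [L^2 M T^-3] ✓
- ma: [L M T^-2] ✗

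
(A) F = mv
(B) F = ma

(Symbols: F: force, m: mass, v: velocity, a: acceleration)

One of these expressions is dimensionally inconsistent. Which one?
(A)

(A) F = mv: LHS [L M T^-2], RHS [L M T^-1] ✗
(B) F = ma: LHS [L M T^-2], RHS [L M T^-2] ✓

Expression (A) F = mv is dimensionally incorrect.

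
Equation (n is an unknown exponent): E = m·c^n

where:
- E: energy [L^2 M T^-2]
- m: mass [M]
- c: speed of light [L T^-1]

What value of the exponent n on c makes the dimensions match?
n = 2

E has dimensions [L^2 M T^-2]; c has dimensions [L T^-1].
The rest of the RHS has dimensions [M], so c^n must supply [L^2 T^-2].
With n = 2: m·c^2 has dimensions [L^2 M T^-2], matching the LHS ✓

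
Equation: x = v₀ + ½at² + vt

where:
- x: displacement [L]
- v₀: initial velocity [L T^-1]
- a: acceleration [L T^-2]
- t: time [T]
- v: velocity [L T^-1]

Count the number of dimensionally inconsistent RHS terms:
1

LHS x: [L]
- v₀: [L T^-1] ✗
- ½at²: [L] ✓
- vt: [L] ✓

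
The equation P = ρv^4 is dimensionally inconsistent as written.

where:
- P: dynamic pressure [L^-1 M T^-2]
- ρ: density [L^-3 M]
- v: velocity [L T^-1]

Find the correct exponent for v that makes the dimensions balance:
The exponent of v should be 2: P = ρv^2

The LHS P has dimensions [L^-1 M T^-2]; v has dimensions [L T^-1].
As written, the RHS ρv^4 (exponent 4 on v) has dimensions [L M T^-4], which does not match.
With exponent 2, the RHS ρv^2 has dimensions [L^-1 M T^-2], matching the LHS.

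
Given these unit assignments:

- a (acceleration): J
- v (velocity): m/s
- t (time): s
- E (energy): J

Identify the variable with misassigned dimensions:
a

The variable a (acceleration) should have units m/s², not J.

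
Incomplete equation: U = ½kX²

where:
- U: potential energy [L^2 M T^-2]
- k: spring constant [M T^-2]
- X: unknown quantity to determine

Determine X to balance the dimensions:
X = x (displacement), dimensions [L]

U has dimensions [L^2 M T^-2]; the rest of the RHS (½k) has dimensions [M T^-2].
So X² must have dimensions [L^2], i.e. X has dimensions [L] — X = x (displacement).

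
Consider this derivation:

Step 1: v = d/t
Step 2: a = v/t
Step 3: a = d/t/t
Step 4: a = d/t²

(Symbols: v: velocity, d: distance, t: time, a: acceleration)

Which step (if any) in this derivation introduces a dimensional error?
No step introduces an error — all steps are dimensionally consistent.

Step 1: v = d/t → LHS [L T^-1], RHS [L T^-1] ✓
Step 2: a = v/t → LHS [L T^-2], RHS [L T^-2] ✓
Step 3: a = d/t/t → LHS [L T^-2], RHS [L T^-2] ✓
Step 4: a = d/t² → LHS [L T^-2], RHS [L T^-2] ✓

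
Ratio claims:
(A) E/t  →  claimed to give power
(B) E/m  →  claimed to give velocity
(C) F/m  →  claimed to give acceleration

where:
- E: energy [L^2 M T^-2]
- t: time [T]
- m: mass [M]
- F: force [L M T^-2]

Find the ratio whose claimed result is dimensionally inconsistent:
(B) E/m does not give velocity

(A) E/t: [L^2 M T^-3] = power [L^2 M T^-3] ✓
(B) E/m: [L^2 T^-2] ≠ velocity [L T^-1] ✗
(C) F/m: [L T^-2] = acceleration [L T^-2] ✓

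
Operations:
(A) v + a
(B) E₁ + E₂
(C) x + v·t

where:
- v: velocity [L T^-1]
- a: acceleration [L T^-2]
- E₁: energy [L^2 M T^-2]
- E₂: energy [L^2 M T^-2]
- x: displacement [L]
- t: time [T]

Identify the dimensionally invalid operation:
(A) v + a

(A) v + a: v [L T^-1] and a [L T^-2] — different dimensions cannot be added/subtracted ✗
(B) E₁ + E₂: E₁ [L^2 M T^-2] and E₂ [L^2 M T^-2] — same dimensions ✓
(C) x + v·t: x [L] and v·t [L] — same dimensions ✓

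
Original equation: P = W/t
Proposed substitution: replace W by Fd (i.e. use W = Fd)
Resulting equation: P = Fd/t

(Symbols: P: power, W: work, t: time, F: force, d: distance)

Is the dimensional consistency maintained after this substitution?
Yes

[W] = [L^2 M T^-2] and [Fd] = [L^2 M T^-2]. These match, so the substitution replaces a quantity by one of the same dimensions and the result P = Fd/t has LHS [L^2 M T^-3] vs RHS [L^2 M T^-3] — still consistent.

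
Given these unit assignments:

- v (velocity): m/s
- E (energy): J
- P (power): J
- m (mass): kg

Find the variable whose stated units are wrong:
P

The variable P (power) should have units W, not J.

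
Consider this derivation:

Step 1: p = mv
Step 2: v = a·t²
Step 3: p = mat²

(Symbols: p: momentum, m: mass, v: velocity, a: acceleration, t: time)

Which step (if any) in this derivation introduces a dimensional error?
Step 2

Step 1: p = mv → LHS [L M T^-1], RHS [L M T^-1] ✓
Step 2: v = a·t² → LHS [L T^-1], RHS [L] ✗

The first dimensional inconsistency appears in step 2: v = a·t²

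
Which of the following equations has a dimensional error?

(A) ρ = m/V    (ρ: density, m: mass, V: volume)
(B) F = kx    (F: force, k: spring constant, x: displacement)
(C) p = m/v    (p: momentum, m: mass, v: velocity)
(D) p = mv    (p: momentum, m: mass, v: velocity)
(C) p = m/v

The equation (C) p = m/v is dimensionally incorrect.

LHS (p): [L M T^-1]
RHS (m/v): [L^-1 M T] ✗

The dimensions do not match. The other three equations balance.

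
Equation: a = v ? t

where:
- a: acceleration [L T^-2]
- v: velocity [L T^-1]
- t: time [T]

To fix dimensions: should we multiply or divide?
division (÷): a = v ÷ t

a [L T^-2]; v [L T^-1]; t [T].
v × t → [L] ✗
v ÷ t → [L T^-2] ✓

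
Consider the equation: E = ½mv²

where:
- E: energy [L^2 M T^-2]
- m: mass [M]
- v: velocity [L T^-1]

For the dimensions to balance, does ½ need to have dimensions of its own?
No

E has dimensions [L^2 M T^-2] and mv² already has dimensions [L^2 M T^-2], so the equation balances without ½ contributing any dimensions. ½ is a pure (dimensionless) number; changing or removing it would not affect dimensional consistency.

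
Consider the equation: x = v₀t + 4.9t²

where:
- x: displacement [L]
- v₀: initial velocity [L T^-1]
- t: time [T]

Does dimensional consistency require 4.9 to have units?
Yes

x has dimensions [L], while t² alone has dimensions [T^2]. For the equation to balance, the factor 4.9 must carry dimensions [L T^-2] — it is a dimensional constant (a numerical value of a physical quantity with its units suppressed), not a pure number.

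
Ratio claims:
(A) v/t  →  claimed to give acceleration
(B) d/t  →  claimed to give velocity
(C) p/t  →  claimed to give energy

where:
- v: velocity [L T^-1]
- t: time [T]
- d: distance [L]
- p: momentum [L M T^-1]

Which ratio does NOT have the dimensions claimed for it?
(C) p/t does not give energy

(A) v/t: [L T^-2] = acceleration [L T^-2] ✓
(B) d/t: [L T^-1] = velocity [L T^-1] ✓
(C) p/t: [L M T^-2] ≠ energy [L^2 M T^-2] ✗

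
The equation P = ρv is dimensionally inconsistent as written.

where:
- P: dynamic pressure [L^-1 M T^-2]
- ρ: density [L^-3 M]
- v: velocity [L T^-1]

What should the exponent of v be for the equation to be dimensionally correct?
The exponent of v should be 2: P = ρv^2

The LHS P has dimensions [L^-1 M T^-2]; v has dimensions [L T^-1].
As written, the RHS ρv (exponent 1 on v) has dimensions [L^-2 M T^-1], which does not match.
With exponent 2, the RHS ρv^2 has dimensions [L^-1 M T^-2], matching the LHS.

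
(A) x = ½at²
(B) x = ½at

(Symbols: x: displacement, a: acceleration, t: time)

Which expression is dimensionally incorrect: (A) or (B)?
(B)

(A) x = ½at²: LHS [L], RHS [L] ✓
(B) x = ½at: LHS [L], RHS [L T^-1] ✗

Expression (B) x = ½at is dimensionally incorrect.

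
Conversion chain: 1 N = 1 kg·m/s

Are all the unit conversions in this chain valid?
The chain is incorrect (it contains an error).

Incorrect: Newton is kg·m/s², not kg·m/s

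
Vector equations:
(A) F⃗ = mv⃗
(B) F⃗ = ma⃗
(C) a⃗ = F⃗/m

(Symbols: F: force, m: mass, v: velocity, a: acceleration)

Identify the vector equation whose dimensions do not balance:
(A) F⃗ = mv⃗

(A) F⃗ = mv⃗: LHS [L M T^-2], RHS [L M T^-1] ✗ — mass times velocity is momentum, not force; should be ma⃗
(B) F⃗ = ma⃗: LHS [L M T^-2], RHS [L M T^-2] ✓ — Force and acceleration are vectors, mass is a scalar
(C) a⃗ = F⃗/m: LHS [L T^-2], RHS [L T^-2] ✓ — force (vector) divided by mass (scalar)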